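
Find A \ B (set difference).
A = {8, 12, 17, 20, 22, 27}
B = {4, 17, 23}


A \ B = elements in A but not in B
A = {8, 12, 17, 20, 22, 27}
B = {4, 17, 23}
Remove from A any elements in B
A \ B = {8, 12, 20, 22, 27}

A \ B = {8, 12, 20, 22, 27}


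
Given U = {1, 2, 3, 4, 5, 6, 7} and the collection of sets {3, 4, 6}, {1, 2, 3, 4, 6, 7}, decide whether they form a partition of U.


A partition requires: (1) non-empty parts, (2) pairwise disjoint, (3) union = U
Parts: {3, 4, 6}, {1, 2, 3, 4, 6, 7}
Union of parts: {1, 2, 3, 4, 6, 7}
U = {1, 2, 3, 4, 5, 6, 7}
All non-empty? True
Pairwise disjoint? False
Covers U? False

No, not a valid partition


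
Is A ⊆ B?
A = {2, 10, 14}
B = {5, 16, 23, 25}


A ⊆ B means every element of A is in B.
Elements in A not in B: {2, 10, 14}
So A ⊄ B.

No, A ⊄ B


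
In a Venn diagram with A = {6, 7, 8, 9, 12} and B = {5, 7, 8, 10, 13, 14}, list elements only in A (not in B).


A = {6, 7, 8, 9, 12}
B = {5, 7, 8, 10, 13, 14}
Region: only in A (not in B)
Elements: {6, 9, 12}

Elements only in A (not in B): {6, 9, 12}


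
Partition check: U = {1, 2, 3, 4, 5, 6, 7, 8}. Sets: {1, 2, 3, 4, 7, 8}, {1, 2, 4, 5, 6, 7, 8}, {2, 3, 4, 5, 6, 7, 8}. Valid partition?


A partition requires: (1) non-empty parts, (2) pairwise disjoint, (3) union = U
Parts: {1, 2, 3, 4, 7, 8}, {1, 2, 4, 5, 6, 7, 8}, {2, 3, 4, 5, 6, 7, 8}
Union of parts: {1, 2, 3, 4, 5, 6, 7, 8}
U = {1, 2, 3, 4, 5, 6, 7, 8}
All non-empty? True
Pairwise disjoint? False
Covers U? True

No, not a valid partition


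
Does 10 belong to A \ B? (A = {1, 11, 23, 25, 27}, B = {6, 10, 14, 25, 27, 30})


A = {1, 11, 23, 25, 27}, B = {6, 10, 14, 25, 27, 30}
A \ B = elements in A but not in B
A \ B = {1, 11, 23}
Checking if 10 ∈ A \ B
10 is not in A \ B → False

10 ∉ A \ B


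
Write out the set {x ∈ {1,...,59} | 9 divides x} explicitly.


Checking each candidate:
Condition: multiples of 9 in {1,...,59}
Result = {9, 18, 27, 36, 45, 54}

{9, 18, 27, 36, 45, 54}


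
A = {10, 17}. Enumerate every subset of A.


|A| = 2, so |P(A)| = 2^2 = 4
Enumerate subsets by cardinality (0 to 2):
∅, {10}, {17}, {10, 17}

P(A) has 4 subsets: ∅, {10}, {17}, {10, 17}


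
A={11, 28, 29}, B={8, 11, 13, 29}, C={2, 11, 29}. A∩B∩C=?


A ∩ B = {11, 29}
(A ∩ B) ∩ C = {11, 29}

A ∩ B ∩ C = {11, 29}


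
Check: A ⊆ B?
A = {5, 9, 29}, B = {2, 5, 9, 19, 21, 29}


A ⊆ B means every element of A is in B.
All elements of A are in B.
So A ⊆ B.

Yes, A ⊆ B


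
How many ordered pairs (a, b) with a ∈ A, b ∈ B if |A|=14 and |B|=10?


|A × B| = |A| × |B|
= 14 × 10
= 140

|A × B| = 140


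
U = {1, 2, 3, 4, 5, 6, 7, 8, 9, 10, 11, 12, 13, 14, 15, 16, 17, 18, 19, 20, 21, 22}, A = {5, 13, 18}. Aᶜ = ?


Aᶜ = U \ A = elements in U but not in A
U = {1, 2, 3, 4, 5, 6, 7, 8, 9, 10, 11, 12, 13, 14, 15, 16, 17, 18, 19, 20, 21, 22}
A = {5, 13, 18}
Aᶜ = {1, 2, 3, 4, 6, 7, 8, 9, 10, 11, 12, 14, 15, 16, 17, 19, 20, 21, 22}

Aᶜ = {1, 2, 3, 4, 6, 7, 8, 9, 10, 11, 12, 14, 15, 16, 17, 19, 20, 21, 22}


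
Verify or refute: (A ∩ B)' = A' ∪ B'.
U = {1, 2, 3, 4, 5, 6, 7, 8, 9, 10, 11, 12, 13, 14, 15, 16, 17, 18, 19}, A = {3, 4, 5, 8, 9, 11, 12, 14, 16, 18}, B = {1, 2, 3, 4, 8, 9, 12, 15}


LHS: A ∩ B = {3, 4, 8, 9, 12}
(A ∩ B)' = U \ (A ∩ B) = {1, 2, 5, 6, 7, 10, 11, 13, 14, 15, 16, 17, 18, 19}
A' = {1, 2, 6, 7, 10, 13, 15, 17, 19}, B' = {5, 6, 7, 10, 11, 13, 14, 16, 17, 18, 19}
Claimed RHS: A' ∪ B' = {1, 2, 5, 6, 7, 10, 11, 13, 14, 15, 16, 17, 18, 19}
Identity is VALID: LHS = RHS = {1, 2, 5, 6, 7, 10, 11, 13, 14, 15, 16, 17, 18, 19} ✓

Identity is valid. (A ∩ B)' = A' ∪ B' = {1, 2, 5, 6, 7, 10, 11, 13, 14, 15, 16, 17, 18, 19}


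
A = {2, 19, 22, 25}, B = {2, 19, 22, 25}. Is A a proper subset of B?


A ⊂ B requires: A ⊆ B AND A ≠ B.
A ⊆ B? Yes
A = B? Yes
A = B, so A is not a PROPER subset.

No, A is not a proper subset of B


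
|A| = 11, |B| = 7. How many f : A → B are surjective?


n = |A| = 11, k = |B| = 7. Surjections via inclusion-exclusion:
S(n,k) = Σ(-1)^i × C(k,i) × (k-i)^n, i=0 to k
i=0: (-1)^0×C(7,0)×7^11 = 1977326743
i=1: (-1)^1×C(7,1)×6^11 = -2539579392
i=2: (-1)^2×C(7,2)×5^11 = 1025390625
i=3: (-1)^3×C(7,3)×4^11 = -146800640
i=4: (-1)^4×C(7,4)×3^11 = 6200145
i=5: (-1)^5×C(7,5)×2^11 = -43008
i=6: (-1)^6×C(7,6)×1^11 = 7
i=7: (-1)^7×C(7,7)×0^11 = 0
Total = 322494480

Number of surjections = 322494480


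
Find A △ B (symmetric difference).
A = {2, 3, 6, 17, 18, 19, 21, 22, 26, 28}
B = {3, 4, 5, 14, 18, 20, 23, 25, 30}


A △ B = (A \ B) ∪ (B \ A) = elements in exactly one of A or B
A \ B = {2, 6, 17, 19, 21, 22, 26, 28}
B \ A = {4, 5, 14, 20, 23, 25, 30}
A △ B = {2, 4, 5, 6, 14, 17, 19, 20, 21, 22, 23, 25, 26, 28, 30}

A △ B = {2, 4, 5, 6, 14, 17, 19, 20, 21, 22, 23, 25, 26, 28, 30}


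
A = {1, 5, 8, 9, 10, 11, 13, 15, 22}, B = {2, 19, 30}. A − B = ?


A \ B = elements in A but not in B
A = {1, 5, 8, 9, 10, 11, 13, 15, 22}
B = {2, 19, 30}
Remove from A any elements in B
A \ B = {1, 5, 8, 9, 10, 11, 13, 15, 22}

A \ B = {1, 5, 8, 9, 10, 11, 13, 15, 22}


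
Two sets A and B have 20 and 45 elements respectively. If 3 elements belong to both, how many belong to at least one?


|A ∪ B| = |A| + |B| - |A ∩ B|
= 20 + 45 - 3
= 62

|A ∪ B| = 62


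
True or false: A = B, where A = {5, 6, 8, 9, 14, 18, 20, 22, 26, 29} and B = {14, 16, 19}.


Two sets are equal iff they have exactly the same elements.
A = {5, 6, 8, 9, 14, 18, 20, 22, 26, 29}
B = {14, 16, 19}
Differences: {5, 6, 8, 9, 16, 18, 19, 20, 22, 26, 29}
A ≠ B

No, A ≠ B


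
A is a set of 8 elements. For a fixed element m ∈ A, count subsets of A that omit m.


Subsets of A avoiding m are subsets of A \ {m}, which has 7 elements.
Count = 2^(n-1) = 2^7
= 128

Number of subsets avoiding m = 128


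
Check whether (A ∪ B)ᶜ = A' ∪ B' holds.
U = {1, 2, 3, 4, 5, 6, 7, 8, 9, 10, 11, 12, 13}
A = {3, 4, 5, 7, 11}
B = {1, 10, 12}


LHS: A ∪ B = {1, 3, 4, 5, 7, 10, 11, 12}
(A ∪ B)' = U \ (A ∪ B) = {2, 6, 8, 9, 13}
A' = {1, 2, 6, 8, 9, 10, 12, 13}, B' = {2, 3, 4, 5, 6, 7, 8, 9, 11, 13}
Claimed RHS: A' ∪ B' = {1, 2, 3, 4, 5, 6, 7, 8, 9, 10, 11, 12, 13}
Identity is INVALID: LHS = {2, 6, 8, 9, 13} but the RHS claimed here equals {1, 2, 3, 4, 5, 6, 7, 8, 9, 10, 11, 12, 13}. The correct form is (A ∪ B)' = A' ∩ B'.

Identity is invalid: (A ∪ B)' = {2, 6, 8, 9, 13} but A' ∪ B' = {1, 2, 3, 4, 5, 6, 7, 8, 9, 10, 11, 12, 13}. The correct De Morgan law is (A ∪ B)' = A' ∩ B'.


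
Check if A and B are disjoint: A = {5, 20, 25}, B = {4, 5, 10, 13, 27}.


Disjoint means A ∩ B = ∅.
A ∩ B = {5}
A ∩ B ≠ ∅, so A and B are NOT disjoint.

No, A and B are not disjoint (A ∩ B = {5})


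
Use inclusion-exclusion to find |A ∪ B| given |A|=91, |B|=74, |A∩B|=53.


|A ∪ B| = |A| + |B| - |A ∩ B|
= 91 + 74 - 53
= 112

|A ∪ B| = 112


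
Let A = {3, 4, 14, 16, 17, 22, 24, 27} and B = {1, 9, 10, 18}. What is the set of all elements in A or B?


A ∪ B = all elements in A or B (or both)
A = {3, 4, 14, 16, 17, 22, 24, 27}
B = {1, 9, 10, 18}
A ∪ B = {1, 3, 4, 9, 10, 14, 16, 17, 18, 22, 24, 27}

A ∪ B = {1, 3, 4, 9, 10, 14, 16, 17, 18, 22, 24, 27}


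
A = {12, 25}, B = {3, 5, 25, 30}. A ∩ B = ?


A ∩ B = elements in both A and B
A = {12, 25}
B = {3, 5, 25, 30}
A ∩ B = {25}

A ∩ B = {25}


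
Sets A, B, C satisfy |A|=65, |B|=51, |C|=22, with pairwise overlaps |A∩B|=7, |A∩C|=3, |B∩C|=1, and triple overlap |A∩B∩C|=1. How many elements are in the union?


|A∪B∪C| = |A|+|B|+|C| - |A∩B|-|A∩C|-|B∩C| + |A∩B∩C|
= 65+51+22 - 7-3-1 + 1
= 138 - 11 + 1
= 128

|A ∪ B ∪ C| = 128


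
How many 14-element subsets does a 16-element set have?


C(n,k) = n! / (k!(n-k)!)
C(16,14) = 16! / (14!2!)
= 120

C(16,14) = 120


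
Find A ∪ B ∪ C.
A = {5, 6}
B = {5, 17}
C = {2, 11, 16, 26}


A ∪ B = {5, 6, 17}
(A ∪ B) ∪ C = {2, 5, 6, 11, 16, 17, 26}

A ∪ B ∪ C = {2, 5, 6, 11, 16, 17, 26}


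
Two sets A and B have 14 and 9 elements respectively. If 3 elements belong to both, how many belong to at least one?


|A ∪ B| = |A| + |B| - |A ∩ B|
= 14 + 9 - 3
= 20

|A ∪ B| = 20


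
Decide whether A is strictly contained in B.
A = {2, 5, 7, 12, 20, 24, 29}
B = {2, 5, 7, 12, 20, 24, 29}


A ⊂ B requires: A ⊆ B AND A ≠ B.
A ⊆ B? Yes
A = B? Yes
A = B, so A is not a PROPER subset.

No, A is not a proper subset of B


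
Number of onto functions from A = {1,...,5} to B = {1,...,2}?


n = |A| = 5, k = |B| = 2. Surjections via inclusion-exclusion:
S(n,k) = Σ(-1)^i × C(k,i) × (k-i)^n, i=0 to k
i=0: (-1)^0×C(2,0)×2^5 = 32
i=1: (-1)^1×C(2,1)×1^5 = -2
i=2: (-1)^2×C(2,2)×0^5 = 0
Total = 30

Number of surjections = 30


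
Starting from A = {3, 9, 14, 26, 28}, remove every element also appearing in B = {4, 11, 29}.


A \ B = elements in A but not in B
A = {3, 9, 14, 26, 28}
B = {4, 11, 29}
Remove from A any elements in B
A \ B = {3, 9, 14, 26, 28}

A \ B = {3, 9, 14, 26, 28}


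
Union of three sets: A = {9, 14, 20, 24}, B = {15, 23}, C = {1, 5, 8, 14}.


A ∪ B = {9, 14, 15, 20, 23, 24}
(A ∪ B) ∪ C = {1, 5, 8, 9, 14, 15, 20, 23, 24}

A ∪ B ∪ C = {1, 5, 8, 9, 14, 15, 20, 23, 24}


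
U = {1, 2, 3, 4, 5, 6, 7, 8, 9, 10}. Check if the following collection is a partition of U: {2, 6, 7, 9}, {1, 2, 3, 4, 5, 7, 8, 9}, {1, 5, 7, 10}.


A partition requires: (1) non-empty parts, (2) pairwise disjoint, (3) union = U
Parts: {2, 6, 7, 9}, {1, 2, 3, 4, 5, 7, 8, 9}, {1, 5, 7, 10}
Union of parts: {1, 2, 3, 4, 5, 6, 7, 8, 9, 10}
U = {1, 2, 3, 4, 5, 6, 7, 8, 9, 10}
All non-empty? True
Pairwise disjoint? False
Covers U? True

No, not a valid partition


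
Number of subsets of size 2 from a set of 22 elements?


C(n,k) = n! / (k!(n-k)!)
C(22,2) = 22! / (2!20!)
= 231

C(22,2) = 231


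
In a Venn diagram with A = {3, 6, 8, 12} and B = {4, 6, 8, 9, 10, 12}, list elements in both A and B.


A = {3, 6, 8, 12}
B = {4, 6, 8, 9, 10, 12}
Region: in both A and B
Elements: {6, 8, 12}

Elements in both A and B: {6, 8, 12}


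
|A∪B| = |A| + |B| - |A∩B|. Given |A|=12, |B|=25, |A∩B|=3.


|A ∪ B| = |A| + |B| - |A ∩ B|
= 12 + 25 - 3
= 34

|A ∪ B| = 34


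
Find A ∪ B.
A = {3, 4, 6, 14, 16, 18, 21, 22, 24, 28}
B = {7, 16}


A ∪ B = all elements in A or B (or both)
A = {3, 4, 6, 14, 16, 18, 21, 22, 24, 28}
B = {7, 16}
A ∪ B = {3, 4, 6, 7, 14, 16, 18, 21, 22, 24, 28}

A ∪ B = {3, 4, 6, 7, 14, 16, 18, 21, 22, 24, 28}


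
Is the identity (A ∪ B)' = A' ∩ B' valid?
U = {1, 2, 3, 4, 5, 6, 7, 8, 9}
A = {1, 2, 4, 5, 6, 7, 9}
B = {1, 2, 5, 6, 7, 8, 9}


LHS: A ∪ B = {1, 2, 4, 5, 6, 7, 8, 9}
(A ∪ B)' = U \ (A ∪ B) = {3}
A' = {3, 8}, B' = {3, 4}
Claimed RHS: A' ∩ B' = {3}
Identity is VALID: LHS = RHS = {3} ✓

Identity is valid. (A ∪ B)' = A' ∩ B' = {3}


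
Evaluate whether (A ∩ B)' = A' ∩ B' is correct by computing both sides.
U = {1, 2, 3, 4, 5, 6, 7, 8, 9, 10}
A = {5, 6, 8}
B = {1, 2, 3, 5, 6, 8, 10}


LHS: A ∩ B = {5, 6, 8}
(A ∩ B)' = U \ (A ∩ B) = {1, 2, 3, 4, 7, 9, 10}
A' = {1, 2, 3, 4, 7, 9, 10}, B' = {4, 7, 9}
Claimed RHS: A' ∩ B' = {4, 7, 9}
Identity is INVALID: LHS = {1, 2, 3, 4, 7, 9, 10} but the RHS claimed here equals {4, 7, 9}. The correct form is (A ∩ B)' = A' ∪ B'.

Identity is invalid: (A ∩ B)' = {1, 2, 3, 4, 7, 9, 10} but A' ∩ B' = {4, 7, 9}. The correct De Morgan law is (A ∩ B)' = A' ∪ B'.


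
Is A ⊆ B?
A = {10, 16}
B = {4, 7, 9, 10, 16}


A ⊆ B means every element of A is in B.
All elements of A are in B.
So A ⊆ B.

Yes, A ⊆ B


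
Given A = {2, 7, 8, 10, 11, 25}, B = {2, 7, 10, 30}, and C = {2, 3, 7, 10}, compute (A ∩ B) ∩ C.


A ∩ B = {2, 7, 10}
(A ∩ B) ∩ C = {2, 7, 10}

A ∩ B ∩ C = {2, 7, 10}


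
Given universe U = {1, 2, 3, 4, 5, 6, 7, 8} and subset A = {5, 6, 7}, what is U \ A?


Aᶜ = U \ A = elements in U but not in A
U = {1, 2, 3, 4, 5, 6, 7, 8}
A = {5, 6, 7}
Aᶜ = {1, 2, 3, 4, 8}

Aᶜ = {1, 2, 3, 4, 8}


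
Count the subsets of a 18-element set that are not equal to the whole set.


Total subsets = 2^n = 2^18 = 262144
Proper subsets exclude the set itself: 2^n - 1
= 262144 - 1
= 262143

Number of proper subsets = 262143


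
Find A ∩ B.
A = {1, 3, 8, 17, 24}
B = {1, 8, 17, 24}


A ∩ B = elements in both A and B
A = {1, 3, 8, 17, 24}
B = {1, 8, 17, 24}
A ∩ B = {1, 8, 17, 24}

A ∩ B = {1, 8, 17, 24}


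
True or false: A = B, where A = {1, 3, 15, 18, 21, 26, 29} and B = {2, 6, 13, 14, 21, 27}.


Two sets are equal iff they have exactly the same elements.
A = {1, 3, 15, 18, 21, 26, 29}
B = {2, 6, 13, 14, 21, 27}
Differences: {1, 2, 3, 6, 13, 14, 15, 18, 26, 27, 29}
A ≠ B

No, A ≠ B


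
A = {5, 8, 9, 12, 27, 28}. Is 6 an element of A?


A = {5, 8, 9, 12, 27, 28}
Checking if 6 is in A
6 is not in A → False

6 ∉ A


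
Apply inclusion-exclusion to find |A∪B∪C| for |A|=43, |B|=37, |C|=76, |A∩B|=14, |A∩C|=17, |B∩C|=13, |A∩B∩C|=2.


|A∪B∪C| = |A|+|B|+|C| - |A∩B|-|A∩C|-|B∩C| + |A∩B∩C|
= 43+37+76 - 14-17-13 + 2
= 156 - 44 + 2
= 114

|A ∪ B ∪ C| = 114


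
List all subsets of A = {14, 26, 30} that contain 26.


A subset of A contains 26 iff the remaining 2 elements form any subset of A \ {26}.
Count: 2^(n-1) = 2^2 = 4
Subsets containing 26: {26}, {14, 26}, {26, 30}, {14, 26, 30}

Subsets containing 26 (4 total): {26}, {14, 26}, {26, 30}, {14, 26, 30}


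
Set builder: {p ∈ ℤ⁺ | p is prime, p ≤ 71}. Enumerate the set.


Checking each candidate:
Condition: primes ≤ 71
Result = {2, 3, 5, 7, 11, 13, 17, 19, 23, 29, 31, 37, 41, 43, 47, 53, 59, 61, 67, 71}

{2, 3, 5, 7, 11, 13, 17, 19, 23, 29, 31, 37, 41, 43, 47, 53, 59, 61, 67, 71}


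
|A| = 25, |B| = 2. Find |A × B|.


|A × B| = |A| × |B|
= 25 × 2
= 50

|A × B| = 50


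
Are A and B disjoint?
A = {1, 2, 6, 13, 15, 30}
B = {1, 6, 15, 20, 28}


Disjoint means A ∩ B = ∅.
A ∩ B = {1, 6, 15}
A ∩ B ≠ ∅, so A and B are NOT disjoint.

No, A and B are not disjoint (A ∩ B = {1, 6, 15})


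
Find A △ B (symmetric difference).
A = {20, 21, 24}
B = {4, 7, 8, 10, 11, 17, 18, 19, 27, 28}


A △ B = (A \ B) ∪ (B \ A) = elements in exactly one of A or B
A \ B = {20, 21, 24}
B \ A = {4, 7, 8, 10, 11, 17, 18, 19, 27, 28}
A △ B = {4, 7, 8, 10, 11, 17, 18, 19, 20, 21, 24, 27, 28}

A △ B = {4, 7, 8, 10, 11, 17, 18, 19, 20, 21, 24, 27, 28}


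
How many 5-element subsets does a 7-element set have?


C(n,k) = n! / (k!(n-k)!)
C(7,5) = 7! / (5!2!)
= 21

C(7,5) = 21


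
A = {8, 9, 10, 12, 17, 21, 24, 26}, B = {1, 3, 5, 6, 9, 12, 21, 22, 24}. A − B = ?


A \ B = elements in A but not in B
A = {8, 9, 10, 12, 17, 21, 24, 26}
B = {1, 3, 5, 6, 9, 12, 21, 22, 24}
Remove from A any elements in B
A \ B = {8, 10, 17, 26}

A \ B = {8, 10, 17, 26}


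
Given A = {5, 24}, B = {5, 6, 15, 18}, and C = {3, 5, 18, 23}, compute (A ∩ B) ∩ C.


A ∩ B = {5}
(A ∩ B) ∩ C = {5}

A ∩ B ∩ C = {5}


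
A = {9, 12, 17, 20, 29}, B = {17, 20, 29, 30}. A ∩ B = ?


A ∩ B = elements in both A and B
A = {9, 12, 17, 20, 29}
B = {17, 20, 29, 30}
A ∩ B = {17, 20, 29}

A ∩ B = {17, 20, 29}


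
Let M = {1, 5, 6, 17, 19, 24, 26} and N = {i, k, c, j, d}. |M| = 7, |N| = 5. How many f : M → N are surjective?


n = |M| = 7, k = |N| = 5. Surjections via inclusion-exclusion:
S(n,k) = Σ(-1)^i × C(k,i) × (k-i)^n, i=0 to k
i=0: (-1)^0×C(5,0)×5^7 = 78125
i=1: (-1)^1×C(5,1)×4^7 = -81920
i=2: (-1)^2×C(5,2)×3^7 = 21870
i=3: (-1)^3×C(5,3)×2^7 = -1280
i=4: (-1)^4×C(5,4)×1^7 = 5
i=5: (-1)^5×C(5,5)×0^7 = 0
Total = 16800

Number of surjections = 16800


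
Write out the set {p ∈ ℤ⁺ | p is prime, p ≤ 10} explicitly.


Checking each candidate:
Condition: primes ≤ 10
Result = {2, 3, 5, 7}

{2, 3, 5, 7}


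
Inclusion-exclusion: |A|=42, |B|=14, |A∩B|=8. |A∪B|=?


|A ∪ B| = |A| + |B| - |A ∩ B|
= 42 + 14 - 8
= 48

|A ∪ B| = 48


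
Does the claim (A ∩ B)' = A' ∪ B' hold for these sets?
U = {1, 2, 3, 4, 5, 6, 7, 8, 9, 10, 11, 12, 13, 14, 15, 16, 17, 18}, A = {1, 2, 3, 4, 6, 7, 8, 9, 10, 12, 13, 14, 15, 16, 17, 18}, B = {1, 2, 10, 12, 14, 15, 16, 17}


LHS: A ∩ B = {1, 2, 10, 12, 14, 15, 16, 17}
(A ∩ B)' = U \ (A ∩ B) = {3, 4, 5, 6, 7, 8, 9, 11, 13, 18}
A' = {5, 11}, B' = {3, 4, 5, 6, 7, 8, 9, 11, 13, 18}
Claimed RHS: A' ∪ B' = {3, 4, 5, 6, 7, 8, 9, 11, 13, 18}
Identity is VALID: LHS = RHS = {3, 4, 5, 6, 7, 8, 9, 11, 13, 18} ✓

Identity is valid. (A ∩ B)' = A' ∪ B' = {3, 4, 5, 6, 7, 8, 9, 11, 13, 18}


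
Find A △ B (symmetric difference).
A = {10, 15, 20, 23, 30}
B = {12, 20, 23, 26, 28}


A △ B = (A \ B) ∪ (B \ A) = elements in exactly one of A or B
A \ B = {10, 15, 30}
B \ A = {12, 26, 28}
A △ B = {10, 12, 15, 26, 28, 30}

A △ B = {10, 12, 15, 26, 28, 30}


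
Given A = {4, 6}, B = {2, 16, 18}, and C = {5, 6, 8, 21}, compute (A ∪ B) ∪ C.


A ∪ B = {2, 4, 6, 16, 18}
(A ∪ B) ∪ C = {2, 4, 5, 6, 8, 16, 18, 21}

A ∪ B ∪ C = {2, 4, 5, 6, 8, 16, 18, 21}


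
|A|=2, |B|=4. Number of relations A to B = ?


A relation from A to B is any subset of A × B.
|A × B| = 2 × 4 = 8
# relations = 2^|A × B| = 2^8 = 256

Number of relations = 256


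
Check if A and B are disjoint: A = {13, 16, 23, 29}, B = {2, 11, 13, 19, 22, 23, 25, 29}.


Disjoint means A ∩ B = ∅.
A ∩ B = {13, 23, 29}
A ∩ B ≠ ∅, so A and B are NOT disjoint.

No, A and B are not disjoint (A ∩ B = {13, 23, 29})


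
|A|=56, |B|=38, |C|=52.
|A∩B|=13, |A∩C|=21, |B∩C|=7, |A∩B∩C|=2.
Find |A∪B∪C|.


|A∪B∪C| = |A|+|B|+|C| - |A∩B|-|A∩C|-|B∩C| + |A∩B∩C|
= 56+38+52 - 13-21-7 + 2
= 146 - 41 + 2
= 107

|A ∪ B ∪ C| = 107


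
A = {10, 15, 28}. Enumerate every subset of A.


|A| = 3, so |P(A)| = 2^3 = 8
Enumerate subsets by cardinality (0 to 3):
∅, {10}, {15}, {28}, {10, 15}, {10, 28}, {15, 28}, {10, 15, 28}

P(A) has 8 subsets: ∅, {10}, {15}, {28}, {10, 15}, {10, 28}, {15, 28}, {10, 15, 28}


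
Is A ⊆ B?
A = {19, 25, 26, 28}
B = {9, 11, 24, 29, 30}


A ⊆ B means every element of A is in B.
Elements in A not in B: {19, 25, 26, 28}
So A ⊄ B.

No, A ⊄ B


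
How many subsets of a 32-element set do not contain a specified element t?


Subsets of A avoiding t are subsets of A \ {t}, which has 31 elements.
Count = 2^(n-1) = 2^31
= 2147483648

Number of subsets avoiding t = 2147483648


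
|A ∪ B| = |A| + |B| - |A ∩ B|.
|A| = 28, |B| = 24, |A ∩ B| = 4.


|A ∪ B| = |A| + |B| - |A ∩ B|
= 28 + 24 - 4
= 48

|A ∪ B| = 48


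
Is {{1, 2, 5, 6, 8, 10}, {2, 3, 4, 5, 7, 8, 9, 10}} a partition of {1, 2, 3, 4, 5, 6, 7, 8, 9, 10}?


A partition requires: (1) non-empty parts, (2) pairwise disjoint, (3) union = U
Parts: {1, 2, 5, 6, 8, 10}, {2, 3, 4, 5, 7, 8, 9, 10}
Union of parts: {1, 2, 3, 4, 5, 6, 7, 8, 9, 10}
U = {1, 2, 3, 4, 5, 6, 7, 8, 9, 10}
All non-empty? True
Pairwise disjoint? False
Covers U? True

No, not a valid partition


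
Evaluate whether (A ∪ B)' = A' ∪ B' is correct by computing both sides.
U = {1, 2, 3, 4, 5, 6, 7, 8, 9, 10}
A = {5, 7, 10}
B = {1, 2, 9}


LHS: A ∪ B = {1, 2, 5, 7, 9, 10}
(A ∪ B)' = U \ (A ∪ B) = {3, 4, 6, 8}
A' = {1, 2, 3, 4, 6, 8, 9}, B' = {3, 4, 5, 6, 7, 8, 10}
Claimed RHS: A' ∪ B' = {1, 2, 3, 4, 5, 6, 7, 8, 9, 10}
Identity is INVALID: LHS = {3, 4, 6, 8} but the RHS claimed here equals {1, 2, 3, 4, 5, 6, 7, 8, 9, 10}. The correct form is (A ∪ B)' = A' ∩ B'.

Identity is invalid: (A ∪ B)' = {3, 4, 6, 8} but A' ∪ B' = {1, 2, 3, 4, 5, 6, 7, 8, 9, 10}. The correct De Morgan law is (A ∪ B)' = A' ∩ B'.


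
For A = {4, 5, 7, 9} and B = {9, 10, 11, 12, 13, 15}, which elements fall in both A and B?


A = {4, 5, 7, 9}
B = {9, 10, 11, 12, 13, 15}
Region: in both A and B
Elements: {9}

Elements in both A and B: {9}


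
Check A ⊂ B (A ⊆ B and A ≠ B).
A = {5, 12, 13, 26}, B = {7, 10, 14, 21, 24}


A ⊂ B requires: A ⊆ B AND A ≠ B.
A ⊆ B? No
A ⊄ B, so A is not a proper subset.

No, A is not a proper subset of B


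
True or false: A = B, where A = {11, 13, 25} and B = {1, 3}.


Two sets are equal iff they have exactly the same elements.
A = {11, 13, 25}
B = {1, 3}
Differences: {1, 3, 11, 13, 25}
A ≠ B

No, A ≠ B


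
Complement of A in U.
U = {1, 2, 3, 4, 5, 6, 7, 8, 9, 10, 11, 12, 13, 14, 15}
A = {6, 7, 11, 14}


Aᶜ = U \ A = elements in U but not in A
U = {1, 2, 3, 4, 5, 6, 7, 8, 9, 10, 11, 12, 13, 14, 15}
A = {6, 7, 11, 14}
Aᶜ = {1, 2, 3, 4, 5, 8, 9, 10, 12, 13, 15}

Aᶜ = {1, 2, 3, 4, 5, 8, 9, 10, 12, 13, 15}


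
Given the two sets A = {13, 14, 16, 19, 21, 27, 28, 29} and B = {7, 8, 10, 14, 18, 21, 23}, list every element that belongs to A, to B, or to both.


A ∪ B = all elements in A or B (or both)
A = {13, 14, 16, 19, 21, 27, 28, 29}
B = {7, 8, 10, 14, 18, 21, 23}
A ∪ B = {7, 8, 10, 13, 14, 16, 18, 19, 21, 23, 27, 28, 29}

A ∪ B = {7, 8, 10, 13, 14, 16, 18, 19, 21, 23, 27, 28, 29}


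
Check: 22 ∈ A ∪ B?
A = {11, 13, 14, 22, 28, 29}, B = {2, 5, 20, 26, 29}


A = {11, 13, 14, 22, 28, 29}, B = {2, 5, 20, 26, 29}
A ∪ B = all elements in A or B
A ∪ B = {2, 5, 11, 13, 14, 20, 22, 26, 28, 29}
Checking if 22 ∈ A ∪ B
22 is in A ∪ B → True

22 ∈ A ∪ B


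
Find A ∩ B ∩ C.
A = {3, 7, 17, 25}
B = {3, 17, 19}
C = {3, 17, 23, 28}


A ∩ B = {3, 17}
(A ∩ B) ∩ C = {3, 17}

A ∩ B ∩ C = {3, 17}


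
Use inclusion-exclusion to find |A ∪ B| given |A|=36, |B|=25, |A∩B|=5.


|A ∪ B| = |A| + |B| - |A ∩ B|
= 36 + 25 - 5
= 56

|A ∪ B| = 56


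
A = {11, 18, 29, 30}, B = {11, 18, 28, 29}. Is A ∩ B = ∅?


Disjoint means A ∩ B = ∅.
A ∩ B = {11, 18, 29}
A ∩ B ≠ ∅, so A and B are NOT disjoint.

No, A and B are not disjoint (A ∩ B = {11, 18, 29})


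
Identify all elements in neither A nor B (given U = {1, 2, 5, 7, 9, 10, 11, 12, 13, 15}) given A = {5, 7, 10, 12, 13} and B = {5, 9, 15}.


A = {5, 7, 10, 12, 13}
B = {5, 9, 15}
Region: in neither A nor B (given U = {1, 2, 5, 7, 9, 10, 11, 12, 13, 15})
Elements: {1, 2, 11}

Elements in neither A nor B (given U = {1, 2, 5, 7, 9, 10, 11, 12, 13, 15}): {1, 2, 11}


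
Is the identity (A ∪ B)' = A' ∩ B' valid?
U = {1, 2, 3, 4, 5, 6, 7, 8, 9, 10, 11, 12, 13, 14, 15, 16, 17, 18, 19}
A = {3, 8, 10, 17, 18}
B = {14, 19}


LHS: A ∪ B = {3, 8, 10, 14, 17, 18, 19}
(A ∪ B)' = U \ (A ∪ B) = {1, 2, 4, 5, 6, 7, 9, 11, 12, 13, 15, 16}
A' = {1, 2, 4, 5, 6, 7, 9, 11, 12, 13, 14, 15, 16, 19}, B' = {1, 2, 3, 4, 5, 6, 7, 8, 9, 10, 11, 12, 13, 15, 16, 17, 18}
Claimed RHS: A' ∩ B' = {1, 2, 4, 5, 6, 7, 9, 11, 12, 13, 15, 16}
Identity is VALID: LHS = RHS = {1, 2, 4, 5, 6, 7, 9, 11, 12, 13, 15, 16} ✓

Identity is valid. (A ∪ B)' = A' ∩ B' = {1, 2, 4, 5, 6, 7, 9, 11, 12, 13, 15, 16}


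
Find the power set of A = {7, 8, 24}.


|A| = 3, so |P(A)| = 2^3 = 8
Enumerate subsets by cardinality (0 to 3):
∅, {7}, {8}, {24}, {7, 8}, {7, 24}, {8, 24}, {7, 8, 24}

P(A) has 8 subsets: ∅, {7}, {8}, {24}, {7, 8}, {7, 24}, {8, 24}, {7, 8, 24}


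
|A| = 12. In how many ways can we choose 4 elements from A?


C(n,k) = n! / (k!(n-k)!)
C(12,4) = 12! / (4!8!)
= 495

C(12,4) = 495


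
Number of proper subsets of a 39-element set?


Total subsets = 2^n = 2^39 = 549755813888
Proper subsets exclude the set itself: 2^n - 1
= 549755813888 - 1
= 549755813887

Number of proper subsets = 549755813887


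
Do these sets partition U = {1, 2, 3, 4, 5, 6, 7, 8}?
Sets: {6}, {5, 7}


A partition requires: (1) non-empty parts, (2) pairwise disjoint, (3) union = U
Parts: {6}, {5, 7}
Union of parts: {5, 6, 7}
U = {1, 2, 3, 4, 5, 6, 7, 8}
All non-empty? True
Pairwise disjoint? True
Covers U? False

No, not a valid partition


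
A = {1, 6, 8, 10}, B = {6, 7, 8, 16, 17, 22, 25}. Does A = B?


Two sets are equal iff they have exactly the same elements.
A = {1, 6, 8, 10}
B = {6, 7, 8, 16, 17, 22, 25}
Differences: {1, 7, 10, 16, 17, 22, 25}
A ≠ B

No, A ≠ B


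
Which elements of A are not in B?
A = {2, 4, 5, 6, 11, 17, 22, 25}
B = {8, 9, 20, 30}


A \ B = elements in A but not in B
A = {2, 4, 5, 6, 11, 17, 22, 25}
B = {8, 9, 20, 30}
Remove from A any elements in B
A \ B = {2, 4, 5, 6, 11, 17, 22, 25}

A \ B = {2, 4, 5, 6, 11, 17, 22, 25}


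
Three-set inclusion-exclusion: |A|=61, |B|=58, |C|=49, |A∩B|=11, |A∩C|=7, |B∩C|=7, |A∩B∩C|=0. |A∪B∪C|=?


|A∪B∪C| = |A|+|B|+|C| - |A∩B|-|A∩C|-|B∩C| + |A∩B∩C|
= 61+58+49 - 11-7-7 + 0
= 168 - 25 + 0
= 143

|A ∪ B ∪ C| = 143


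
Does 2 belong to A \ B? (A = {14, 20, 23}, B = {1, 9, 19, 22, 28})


A = {14, 20, 23}, B = {1, 9, 19, 22, 28}
A \ B = elements in A but not in B
A \ B = {14, 20, 23}
Checking if 2 ∈ A \ B
2 is not in A \ B → False

2 ∉ A \ B


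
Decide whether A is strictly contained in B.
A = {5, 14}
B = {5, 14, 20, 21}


A ⊂ B requires: A ⊆ B AND A ≠ B.
A ⊆ B? Yes
A = B? No
A ⊂ B: Yes (A is a proper subset of B)

Yes, A ⊂ B


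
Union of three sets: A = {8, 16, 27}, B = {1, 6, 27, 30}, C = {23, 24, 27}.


A ∪ B = {1, 6, 8, 16, 27, 30}
(A ∪ B) ∪ C = {1, 6, 8, 16, 23, 24, 27, 30}

A ∪ B ∪ C = {1, 6, 8, 16, 23, 24, 27, 30}


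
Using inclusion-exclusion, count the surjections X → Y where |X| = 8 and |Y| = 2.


n = |X| = 8, k = |Y| = 2. Surjections via inclusion-exclusion:
S(n,k) = Σ(-1)^i × C(k,i) × (k-i)^n, i=0 to k
i=0: (-1)^0×C(2,0)×2^8 = 256
i=1: (-1)^1×C(2,1)×1^8 = -2
i=2: (-1)^2×C(2,2)×0^8 = 0
Total = 254

Number of surjections = 254


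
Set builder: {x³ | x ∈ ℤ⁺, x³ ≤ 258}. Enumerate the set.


Checking each candidate:
Condition: positive perfect cubes ≤ 258
Result = {1, 8, 27, 64, 125, 216}

{1, 8, 27, 64, 125, 216}


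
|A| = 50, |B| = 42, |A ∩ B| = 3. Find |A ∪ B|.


|A ∪ B| = |A| + |B| - |A ∩ B|
= 50 + 42 - 3
= 89

|A ∪ B| = 89


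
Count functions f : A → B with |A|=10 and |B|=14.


Each of |A| = 10 inputs maps to any of |B| = 14 outputs.
# functions = |B|^|A| = 14^10
= 289254654976

Number of functions = 289254654976


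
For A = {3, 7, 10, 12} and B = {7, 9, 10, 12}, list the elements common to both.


A ∩ B = elements in both A and B
A = {3, 7, 10, 12}
B = {7, 9, 10, 12}
A ∩ B = {7, 10, 12}

A ∩ B = {7, 10, 12}


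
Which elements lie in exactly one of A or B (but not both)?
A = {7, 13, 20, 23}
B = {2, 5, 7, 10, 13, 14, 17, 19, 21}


A △ B = (A \ B) ∪ (B \ A) = elements in exactly one of A or B
A \ B = {20, 23}
B \ A = {2, 5, 10, 14, 17, 19, 21}
A △ B = {2, 5, 10, 14, 17, 19, 20, 21, 23}

A △ B = {2, 5, 10, 14, 17, 19, 20, 21, 23}


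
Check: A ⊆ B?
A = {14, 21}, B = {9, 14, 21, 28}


A ⊆ B means every element of A is in B.
All elements of A are in B.
So A ⊆ B.

Yes, A ⊆ B


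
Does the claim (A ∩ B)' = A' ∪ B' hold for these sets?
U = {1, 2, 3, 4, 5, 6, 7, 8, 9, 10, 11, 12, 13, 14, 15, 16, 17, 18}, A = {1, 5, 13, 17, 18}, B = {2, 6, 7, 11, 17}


LHS: A ∩ B = {17}
(A ∩ B)' = U \ (A ∩ B) = {1, 2, 3, 4, 5, 6, 7, 8, 9, 10, 11, 12, 13, 14, 15, 16, 18}
A' = {2, 3, 4, 6, 7, 8, 9, 10, 11, 12, 14, 15, 16}, B' = {1, 3, 4, 5, 8, 9, 10, 12, 13, 14, 15, 16, 18}
Claimed RHS: A' ∪ B' = {1, 2, 3, 4, 5, 6, 7, 8, 9, 10, 11, 12, 13, 14, 15, 16, 18}
Identity is VALID: LHS = RHS = {1, 2, 3, 4, 5, 6, 7, 8, 9, 10, 11, 12, 13, 14, 15, 16, 18} ✓

Identity is valid. (A ∩ B)' = A' ∪ B' = {1, 2, 3, 4, 5, 6, 7, 8, 9, 10, 11, 12, 13, 14, 15, 16, 18}


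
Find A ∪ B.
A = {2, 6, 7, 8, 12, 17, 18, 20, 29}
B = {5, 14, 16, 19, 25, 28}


A ∪ B = all elements in A or B (or both)
A = {2, 6, 7, 8, 12, 17, 18, 20, 29}
B = {5, 14, 16, 19, 25, 28}
A ∪ B = {2, 5, 6, 7, 8, 12, 14, 16, 17, 18, 19, 20, 25, 28, 29}

A ∪ B = {2, 5, 6, 7, 8, 12, 14, 16, 17, 18, 19, 20, 25, 28, 29}


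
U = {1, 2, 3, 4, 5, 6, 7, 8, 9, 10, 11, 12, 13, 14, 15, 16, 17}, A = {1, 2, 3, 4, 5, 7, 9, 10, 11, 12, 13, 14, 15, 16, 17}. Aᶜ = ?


Aᶜ = U \ A = elements in U but not in A
U = {1, 2, 3, 4, 5, 6, 7, 8, 9, 10, 11, 12, 13, 14, 15, 16, 17}
A = {1, 2, 3, 4, 5, 7, 9, 10, 11, 12, 13, 14, 15, 16, 17}
Aᶜ = {6, 8}

Aᶜ = {6, 8}


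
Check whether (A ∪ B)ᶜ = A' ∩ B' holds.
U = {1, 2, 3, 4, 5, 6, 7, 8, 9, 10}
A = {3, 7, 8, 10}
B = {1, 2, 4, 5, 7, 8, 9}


LHS: A ∪ B = {1, 2, 3, 4, 5, 7, 8, 9, 10}
(A ∪ B)' = U \ (A ∪ B) = {6}
A' = {1, 2, 4, 5, 6, 9}, B' = {3, 6, 10}
Claimed RHS: A' ∩ B' = {6}
Identity is VALID: LHS = RHS = {6} ✓

Identity is valid. (A ∪ B)' = A' ∩ B' = {6}


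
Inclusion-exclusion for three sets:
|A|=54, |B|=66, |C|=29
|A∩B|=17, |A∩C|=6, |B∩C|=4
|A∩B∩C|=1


|A∪B∪C| = |A|+|B|+|C| - |A∩B|-|A∩C|-|B∩C| + |A∩B∩C|
= 54+66+29 - 17-6-4 + 1
= 149 - 27 + 1
= 123

|A ∪ B ∪ C| = 123


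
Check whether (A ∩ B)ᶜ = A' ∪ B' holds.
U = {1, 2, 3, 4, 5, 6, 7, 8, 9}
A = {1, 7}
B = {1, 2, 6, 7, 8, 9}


LHS: A ∩ B = {1, 7}
(A ∩ B)' = U \ (A ∩ B) = {2, 3, 4, 5, 6, 8, 9}
A' = {2, 3, 4, 5, 6, 8, 9}, B' = {3, 4, 5}
Claimed RHS: A' ∪ B' = {2, 3, 4, 5, 6, 8, 9}
Identity is VALID: LHS = RHS = {2, 3, 4, 5, 6, 8, 9} ✓

Identity is valid. (A ∩ B)' = A' ∪ B' = {2, 3, 4, 5, 6, 8, 9}


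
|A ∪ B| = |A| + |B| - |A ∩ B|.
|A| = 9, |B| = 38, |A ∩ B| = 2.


|A ∪ B| = |A| + |B| - |A ∩ B|
= 9 + 38 - 2
= 45

|A ∪ B| = 45


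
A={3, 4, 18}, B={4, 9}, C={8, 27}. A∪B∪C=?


A ∪ B = {3, 4, 9, 18}
(A ∪ B) ∪ C = {3, 4, 8, 9, 18, 27}

A ∪ B ∪ C = {3, 4, 8, 9, 18, 27}


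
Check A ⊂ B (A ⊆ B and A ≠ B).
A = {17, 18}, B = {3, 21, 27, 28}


A ⊂ B requires: A ⊆ B AND A ≠ B.
A ⊆ B? No
A ⊄ B, so A is not a proper subset.

No, A is not a proper subset of B


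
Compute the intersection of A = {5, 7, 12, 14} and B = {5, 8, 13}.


A ∩ B = elements in both A and B
A = {5, 7, 12, 14}
B = {5, 8, 13}
A ∩ B = {5}

A ∩ B = {5}


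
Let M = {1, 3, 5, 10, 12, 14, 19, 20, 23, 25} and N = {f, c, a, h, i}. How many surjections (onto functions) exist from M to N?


n = |M| = 10, k = |N| = 5. Surjections via inclusion-exclusion:
S(n,k) = Σ(-1)^i × C(k,i) × (k-i)^n, i=0 to k
i=0: (-1)^0×C(5,0)×5^10 = 9765625
i=1: (-1)^1×C(5,1)×4^10 = -5242880
i=2: (-1)^2×C(5,2)×3^10 = 590490
i=3: (-1)^3×C(5,3)×2^10 = -10240
i=4: (-1)^4×C(5,4)×1^10 = 5
i=5: (-1)^5×C(5,5)×0^10 = 0
Total = 5103000

Number of surjections = 5103000


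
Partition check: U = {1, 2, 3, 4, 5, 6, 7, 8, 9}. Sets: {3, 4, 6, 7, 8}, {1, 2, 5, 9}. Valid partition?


A partition requires: (1) non-empty parts, (2) pairwise disjoint, (3) union = U
Parts: {3, 4, 6, 7, 8}, {1, 2, 5, 9}
Union of parts: {1, 2, 3, 4, 5, 6, 7, 8, 9}
U = {1, 2, 3, 4, 5, 6, 7, 8, 9}
All non-empty? True
Pairwise disjoint? True
Covers U? True

Yes, valid partition


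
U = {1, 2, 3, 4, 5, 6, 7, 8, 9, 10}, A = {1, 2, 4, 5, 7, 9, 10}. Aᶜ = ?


Aᶜ = U \ A = elements in U but not in A
U = {1, 2, 3, 4, 5, 6, 7, 8, 9, 10}
A = {1, 2, 4, 5, 7, 9, 10}
Aᶜ = {3, 6, 8}

Aᶜ = {3, 6, 8}


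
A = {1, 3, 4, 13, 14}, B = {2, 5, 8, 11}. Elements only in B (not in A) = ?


A = {1, 3, 4, 13, 14}
B = {2, 5, 8, 11}
Region: only in B (not in A)
Elements: {2, 5, 8, 11}

Elements only in B (not in A): {2, 5, 8, 11}


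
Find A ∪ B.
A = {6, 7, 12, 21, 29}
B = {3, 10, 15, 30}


A ∪ B = all elements in A or B (or both)
A = {6, 7, 12, 21, 29}
B = {3, 10, 15, 30}
A ∪ B = {3, 6, 7, 10, 12, 15, 21, 29, 30}

A ∪ B = {3, 6, 7, 10, 12, 15, 21, 29, 30}


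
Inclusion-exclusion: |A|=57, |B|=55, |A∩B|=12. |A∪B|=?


|A ∪ B| = |A| + |B| - |A ∩ B|
= 57 + 55 - 12
= 100

|A ∪ B| = 100


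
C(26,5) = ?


C(n,k) = n! / (k!(n-k)!)
C(26,5) = 26! / (5!21!)
= 65780

C(26,5) = 65780


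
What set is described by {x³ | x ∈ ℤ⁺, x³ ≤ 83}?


Checking each candidate:
Condition: positive perfect cubes ≤ 83
Result = {1, 8, 27, 64}

{1, 8, 27, 64}


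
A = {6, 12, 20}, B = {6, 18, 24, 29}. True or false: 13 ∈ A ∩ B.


A = {6, 12, 20}, B = {6, 18, 24, 29}
A ∩ B = elements in both A and B
A ∩ B = {6}
Checking if 13 ∈ A ∩ B
13 is not in A ∩ B → False

13 ∉ A ∩ B


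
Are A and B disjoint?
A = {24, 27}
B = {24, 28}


Disjoint means A ∩ B = ∅.
A ∩ B = {24}
A ∩ B ≠ ∅, so A and B are NOT disjoint.

No, A and B are not disjoint (A ∩ B = {24})


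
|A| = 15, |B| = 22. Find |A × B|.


|A × B| = |A| × |B|
= 15 × 22
= 330

|A × B| = 330


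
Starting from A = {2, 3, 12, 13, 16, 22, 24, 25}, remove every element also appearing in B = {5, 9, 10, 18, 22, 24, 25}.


A \ B = elements in A but not in B
A = {2, 3, 12, 13, 16, 22, 24, 25}
B = {5, 9, 10, 18, 22, 24, 25}
Remove from A any elements in B
A \ B = {2, 3, 12, 13, 16}

A \ B = {2, 3, 12, 13, 16}


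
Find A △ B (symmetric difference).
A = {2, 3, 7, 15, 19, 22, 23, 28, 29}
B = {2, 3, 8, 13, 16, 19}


A △ B = (A \ B) ∪ (B \ A) = elements in exactly one of A or B
A \ B = {7, 15, 22, 23, 28, 29}
B \ A = {8, 13, 16}
A △ B = {7, 8, 13, 15, 16, 22, 23, 28, 29}

A △ B = {7, 8, 13, 15, 16, 22, 23, 28, 29}


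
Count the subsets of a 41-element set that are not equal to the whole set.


Total subsets = 2^n = 2^41 = 2199023255552
Proper subsets exclude the set itself: 2^n - 1
= 2199023255552 - 1
= 2199023255551

Number of proper subsets = 2199023255551


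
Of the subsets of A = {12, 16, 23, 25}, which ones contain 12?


A subset of A contains 12 iff the remaining 3 elements form any subset of A \ {12}.
Count: 2^(n-1) = 2^3 = 8
Subsets containing 12: {12}, {12, 16}, {12, 23}, {12, 25}, {12, 16, 23}, {12, 16, 25}, {12, 23, 25}, {12, 16, 23, 25}

Subsets containing 12 (8 total): {12}, {12, 16}, {12, 23}, {12, 25}, {12, 16, 23}, {12, 16, 25}, {12, 23, 25}, {12, 16, 23, 25}


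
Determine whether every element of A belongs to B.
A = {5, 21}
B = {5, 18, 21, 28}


A ⊆ B means every element of A is in B.
All elements of A are in B.
So A ⊆ B.

Yes, A ⊆ B


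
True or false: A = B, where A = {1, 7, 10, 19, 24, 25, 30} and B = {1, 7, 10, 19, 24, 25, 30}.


Two sets are equal iff they have exactly the same elements.
A = {1, 7, 10, 19, 24, 25, 30}
B = {1, 7, 10, 19, 24, 25, 30}
Same elements → A = B

Yes, A = B


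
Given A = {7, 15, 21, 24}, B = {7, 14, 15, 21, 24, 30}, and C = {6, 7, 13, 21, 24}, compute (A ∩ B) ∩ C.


A ∩ B = {7, 15, 21, 24}
(A ∩ B) ∩ C = {7, 21, 24}

A ∩ B ∩ C = {7, 21, 24}


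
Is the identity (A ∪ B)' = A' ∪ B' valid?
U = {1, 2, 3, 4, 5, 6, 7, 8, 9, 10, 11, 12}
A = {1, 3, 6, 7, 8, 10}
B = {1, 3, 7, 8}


LHS: A ∪ B = {1, 3, 6, 7, 8, 10}
(A ∪ B)' = U \ (A ∪ B) = {2, 4, 5, 9, 11, 12}
A' = {2, 4, 5, 9, 11, 12}, B' = {2, 4, 5, 6, 9, 10, 11, 12}
Claimed RHS: A' ∪ B' = {2, 4, 5, 6, 9, 10, 11, 12}
Identity is INVALID: LHS = {2, 4, 5, 9, 11, 12} but the RHS claimed here equals {2, 4, 5, 6, 9, 10, 11, 12}. The correct form is (A ∪ B)' = A' ∩ B'.

Identity is invalid: (A ∪ B)' = {2, 4, 5, 9, 11, 12} but A' ∪ B' = {2, 4, 5, 6, 9, 10, 11, 12}. The correct De Morgan law is (A ∪ B)' = A' ∩ B'.


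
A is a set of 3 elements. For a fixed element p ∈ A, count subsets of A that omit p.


Subsets of A avoiding p are subsets of A \ {p}, which has 2 elements.
Count = 2^(n-1) = 2^2
= 4

Number of subsets avoiding p = 4


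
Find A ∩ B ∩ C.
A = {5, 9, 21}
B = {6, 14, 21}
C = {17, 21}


A ∩ B = {21}
(A ∩ B) ∩ C = {21}

A ∩ B ∩ C = {21}


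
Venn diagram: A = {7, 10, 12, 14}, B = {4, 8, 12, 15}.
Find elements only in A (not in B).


A = {7, 10, 12, 14}
B = {4, 8, 12, 15}
Region: only in A (not in B)
Elements: {7, 10, 14}

Elements only in A (not in B): {7, 10, 14}


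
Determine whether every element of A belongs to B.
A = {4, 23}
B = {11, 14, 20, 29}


A ⊆ B means every element of A is in B.
Elements in A not in B: {4, 23}
So A ⊄ B.

No, A ⊄ B


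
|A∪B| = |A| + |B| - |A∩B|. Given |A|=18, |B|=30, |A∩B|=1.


|A ∪ B| = |A| + |B| - |A ∩ B|
= 18 + 30 - 1
= 47

|A ∪ B| = 47


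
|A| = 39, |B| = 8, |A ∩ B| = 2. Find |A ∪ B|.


|A ∪ B| = |A| + |B| - |A ∩ B|
= 39 + 8 - 2
= 45

|A ∪ B| = 45


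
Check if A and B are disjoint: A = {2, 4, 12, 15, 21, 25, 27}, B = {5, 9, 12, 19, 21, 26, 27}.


Disjoint means A ∩ B = ∅.
A ∩ B = {12, 21, 27}
A ∩ B ≠ ∅, so A and B are NOT disjoint.

No, A and B are not disjoint (A ∩ B = {12, 21, 27})


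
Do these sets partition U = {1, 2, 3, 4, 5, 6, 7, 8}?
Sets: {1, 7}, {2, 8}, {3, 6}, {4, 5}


A partition requires: (1) non-empty parts, (2) pairwise disjoint, (3) union = U
Parts: {1, 7}, {2, 8}, {3, 6}, {4, 5}
Union of parts: {1, 2, 3, 4, 5, 6, 7, 8}
U = {1, 2, 3, 4, 5, 6, 7, 8}
All non-empty? True
Pairwise disjoint? True
Covers U? True

Yes, valid partition


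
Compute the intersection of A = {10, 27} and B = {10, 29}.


A ∩ B = elements in both A and B
A = {10, 27}
B = {10, 29}
A ∩ B = {10}

A ∩ B = {10}


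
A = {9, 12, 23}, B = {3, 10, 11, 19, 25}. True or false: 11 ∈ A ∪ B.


A = {9, 12, 23}, B = {3, 10, 11, 19, 25}
A ∪ B = all elements in A or B
A ∪ B = {3, 9, 10, 11, 12, 19, 23, 25}
Checking if 11 ∈ A ∪ B
11 is in A ∪ B → True

11 ∈ A ∪ B


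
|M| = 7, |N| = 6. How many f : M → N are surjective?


n = |M| = 7, k = |N| = 6. Surjections via inclusion-exclusion:
S(n,k) = Σ(-1)^i × C(k,i) × (k-i)^n, i=0 to k
i=0: (-1)^0×C(6,0)×6^7 = 279936
i=1: (-1)^1×C(6,1)×5^7 = -468750
i=2: (-1)^2×C(6,2)×4^7 = 245760
i=3: (-1)^3×C(6,3)×3^7 = -43740
i=4: (-1)^4×C(6,4)×2^7 = 1920
i=5: (-1)^5×C(6,5)×1^7 = -6
i=6: (-1)^6×C(6,6)×0^7 = 0
Total = 15120

Number of surjections = 15120


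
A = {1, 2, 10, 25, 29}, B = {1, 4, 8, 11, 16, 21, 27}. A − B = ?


A \ B = elements in A but not in B
A = {1, 2, 10, 25, 29}
B = {1, 4, 8, 11, 16, 21, 27}
Remove from A any elements in B
A \ B = {2, 10, 25, 29}

A \ B = {2, 10, 25, 29}


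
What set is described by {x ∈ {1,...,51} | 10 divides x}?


Checking each candidate:
Condition: multiples of 10 in {1,...,51}
Result = {10, 20, 30, 40, 50}

{10, 20, 30, 40, 50}


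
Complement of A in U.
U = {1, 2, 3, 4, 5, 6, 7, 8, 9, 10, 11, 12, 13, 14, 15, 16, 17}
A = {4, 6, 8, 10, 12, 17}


Aᶜ = U \ A = elements in U but not in A
U = {1, 2, 3, 4, 5, 6, 7, 8, 9, 10, 11, 12, 13, 14, 15, 16, 17}
A = {4, 6, 8, 10, 12, 17}
Aᶜ = {1, 2, 3, 5, 7, 9, 11, 13, 14, 15, 16}

Aᶜ = {1, 2, 3, 5, 7, 9, 11, 13, 14, 15, 16}


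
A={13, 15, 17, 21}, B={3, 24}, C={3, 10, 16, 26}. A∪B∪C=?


A ∪ B = {3, 13, 15, 17, 21, 24}
(A ∪ B) ∪ C = {3, 10, 13, 15, 16, 17, 21, 24, 26}

A ∪ B ∪ C = {3, 10, 13, 15, 16, 17, 21, 24, 26}


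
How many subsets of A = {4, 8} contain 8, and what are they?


A subset of A contains 8 iff the remaining 1 elements form any subset of A \ {8}.
Count: 2^(n-1) = 2^1 = 2
Subsets containing 8: {8}, {4, 8}

Subsets containing 8 (2 total): {8}, {4, 8}


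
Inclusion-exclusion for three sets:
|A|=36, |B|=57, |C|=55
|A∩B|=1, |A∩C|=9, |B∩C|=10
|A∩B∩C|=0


|A∪B∪C| = |A|+|B|+|C| - |A∩B|-|A∩C|-|B∩C| + |A∩B∩C|
= 36+57+55 - 1-9-10 + 0
= 148 - 20 + 0
= 128

|A ∪ B ∪ C| = 128


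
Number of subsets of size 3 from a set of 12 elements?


C(n,k) = n! / (k!(n-k)!)
C(12,3) = 12! / (3!9!)
= 220

C(12,3) = 220


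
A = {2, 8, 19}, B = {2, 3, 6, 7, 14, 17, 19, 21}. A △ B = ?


A △ B = (A \ B) ∪ (B \ A) = elements in exactly one of A or B
A \ B = {8}
B \ A = {3, 6, 7, 14, 17, 21}
A △ B = {3, 6, 7, 8, 14, 17, 21}

A △ B = {3, 6, 7, 8, 14, 17, 21}
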